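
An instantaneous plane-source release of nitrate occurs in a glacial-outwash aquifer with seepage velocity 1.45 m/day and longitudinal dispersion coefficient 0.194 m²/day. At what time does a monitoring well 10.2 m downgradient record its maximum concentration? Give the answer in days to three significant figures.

For the 1D instantaneous-source solution, setting ∂C/∂t = 0 at fixed x gives v²t² + 2Dt − x² = 0, so t = (√(D² + v²x²) − D)/v².
√(D² + v²x²) = √(0.194² + 1.45² × 10.2²) = 14.79; v² = 2.1025.
t = (14.79 − 0.194)/2.1025 = 6.94 days (vs. the pure-advection estimate x/v = 7.03 d).

6.94 days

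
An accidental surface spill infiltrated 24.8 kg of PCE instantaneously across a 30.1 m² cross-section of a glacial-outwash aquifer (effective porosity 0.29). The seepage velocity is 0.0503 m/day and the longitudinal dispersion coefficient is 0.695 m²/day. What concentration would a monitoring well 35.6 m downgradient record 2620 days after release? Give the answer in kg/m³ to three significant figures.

0.00527 kg/m³

For an instantaneous plane source, C(x,t) = M/(n_e·A·√(4πDt)) · exp(−(x−vt)²/(4Dt)), with n_e·A the pore (flow) area.
Plume center vt = 0.0503 × 2620 = 131.786 m, so the well at 35.6 m is 96.186 m upgradient of the peak.
√(4πDt) = 151.3 m, giving peak height M/(n_e·A·√(4πDt)) = 24.8/(0.29 × 30.1 × 151.3) = 0.01878 kg/m³.
(x−vt)²/(4Dt) = (-96.186)²/(4 × 0.695 × 2620) = 1.270; exp(−1.270) = 0.2808.
C = 0.01878 × 0.2808 = 0.00527 kg/m³.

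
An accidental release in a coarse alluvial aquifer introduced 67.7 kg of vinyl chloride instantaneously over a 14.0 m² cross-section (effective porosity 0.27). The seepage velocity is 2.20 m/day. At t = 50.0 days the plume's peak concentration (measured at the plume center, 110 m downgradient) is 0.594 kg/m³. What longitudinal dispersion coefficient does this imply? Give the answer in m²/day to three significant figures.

At the plume center C_max = M/(n_e·A·√(4πDt)), so D = M²/(4πt·(n_e·A·C_max)²).
n_e·A·C_max = 0.27 × 14.0 × 0.594 = 2.245 kg/m.
D = 67.7²/(4π × 50.0 × 2.245²) = 1.45 m²/day.

1.45 m²/day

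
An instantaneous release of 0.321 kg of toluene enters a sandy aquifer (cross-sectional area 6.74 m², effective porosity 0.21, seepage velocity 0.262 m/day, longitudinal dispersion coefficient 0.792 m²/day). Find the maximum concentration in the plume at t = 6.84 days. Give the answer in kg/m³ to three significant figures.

0.0275 kg/m³

The peak of an instantaneous 1D plume sits at x = vt; there the Gaussian factor is 1 and C_max = M/(n_e·A·√(4πDt)), where n_e·A is the pore area the mass is dissolved in.
√(4πDt) = √(4π × 0.792 × 6.84) = 8.251 m, so C_max = 0.321/(0.21 × 6.74 × 8.251) = 0.0275 kg/m³.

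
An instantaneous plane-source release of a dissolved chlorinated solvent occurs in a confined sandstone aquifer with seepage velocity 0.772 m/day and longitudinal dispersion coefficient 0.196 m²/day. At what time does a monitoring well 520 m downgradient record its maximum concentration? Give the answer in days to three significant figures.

For the 1D instantaneous-source solution, setting ∂C/∂t = 0 at fixed x gives v²t² + 2Dt − x² = 0, so t = (√(D² + v²x²) − D)/v².
√(D² + v²x²) = √(0.196² + 0.772² × 520²) = 401.4; v² = 0.595984.
t = (401.4 − 0.196)/0.595984 = 673 days (vs. the pure-advection estimate x/v = 674 d).

673 days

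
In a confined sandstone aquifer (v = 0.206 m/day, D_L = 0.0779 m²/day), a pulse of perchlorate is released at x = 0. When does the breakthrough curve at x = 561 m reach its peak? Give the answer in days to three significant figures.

For the 1D instantaneous-source solution, setting ∂C/∂t = 0 at fixed x gives v²t² + 2Dt − x² = 0, so t = (√(D² + v²x²) − D)/v².
√(D² + v²x²) = √(0.0779² + 0.206² × 561²) = 115.6; v² = 0.042436.
t = (115.6 − 0.0779)/0.042436 = 2720 days (vs. the pure-advection estimate x/v = 2720 d).

2720 days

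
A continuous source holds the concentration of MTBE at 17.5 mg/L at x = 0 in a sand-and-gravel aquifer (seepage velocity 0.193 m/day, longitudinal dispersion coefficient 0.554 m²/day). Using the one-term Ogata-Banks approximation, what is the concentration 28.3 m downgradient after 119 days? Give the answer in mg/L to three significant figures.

5.62 mg/L

For a continuous step input, C/C₀ ≈ ½·erfc((x−vt)/(2√(Dt))).
vt = 0.193 × 119 = 22.967 m and 2√(Dt) = 2√(0.554 × 119) = 16.24 m.
Argument (x−vt)/(2√(Dt)) = (28.3 − 22.967)/16.24 = 0.3284; ½·erfc(0.3284) = 0.3212.
C = 17.5 × 0.3212 = 5.62 mg/L.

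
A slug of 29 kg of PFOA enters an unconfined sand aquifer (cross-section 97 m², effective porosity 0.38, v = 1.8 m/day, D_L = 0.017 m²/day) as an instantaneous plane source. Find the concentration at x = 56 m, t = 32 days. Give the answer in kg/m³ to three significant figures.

0.0928 kg/m³

For an instantaneous plane source, C(x,t) = M/(n_e·A·√(4πDt)) · exp(−(x−vt)²/(4Dt)), with n_e·A the pore (flow) area.
Plume center vt = 1.8 × 32 = 57.6 m, so the well at 56 m is 1.6 m upgradient of the peak.
√(4πDt) = 2.615 m, giving peak height M/(n_e·A·√(4πDt)) = 29/(0.38 × 97 × 2.615) = 0.3009 kg/m³.
(x−vt)²/(4Dt) = (-1.6)²/(4 × 0.017 × 32) = 1.176; exp(−1.176) = 0.3085.
C = 0.3009 × 0.3085 = 0.0928 kg/m³.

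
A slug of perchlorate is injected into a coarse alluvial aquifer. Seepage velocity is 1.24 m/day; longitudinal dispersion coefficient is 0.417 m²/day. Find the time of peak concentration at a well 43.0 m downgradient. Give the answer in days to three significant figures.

For the 1D instantaneous-source solution, setting ∂C/∂t = 0 at fixed x gives v²t² + 2Dt − x² = 0, so t = (√(D² + v²x²) − D)/v².
√(D² + v²x²) = √(0.417² + 1.24² × 43.0²) = 53.32; v² = 1.5376.
t = (53.32 − 0.417)/1.5376 = 34.4 days (vs. the pure-advection estimate x/v = 34.7 d).

34.4 days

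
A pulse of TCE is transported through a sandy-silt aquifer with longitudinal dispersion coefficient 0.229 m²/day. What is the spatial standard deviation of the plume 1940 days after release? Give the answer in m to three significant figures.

29.8 m

Dispersive spreading gives a Gaussian with σ² = 2Dt; advection only shifts the center.
σ = √(2 × 0.229 × 1940) = 29.8 m.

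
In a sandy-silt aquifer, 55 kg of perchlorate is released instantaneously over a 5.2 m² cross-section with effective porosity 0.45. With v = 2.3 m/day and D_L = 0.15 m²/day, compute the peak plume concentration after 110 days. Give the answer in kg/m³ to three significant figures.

The peak of an instantaneous 1D plume sits at x = vt; there the Gaussian factor is 1 and C_max = M/(n_e·A·√(4πDt)), where n_e·A is the pore area the mass is dissolved in.
√(4πDt) = √(4π × 0.15 × 110) = 14.40 m, so C_max = 55/(0.45 × 5.2 × 14.40) = 1.63 kg/m³.

1.63 kg/m³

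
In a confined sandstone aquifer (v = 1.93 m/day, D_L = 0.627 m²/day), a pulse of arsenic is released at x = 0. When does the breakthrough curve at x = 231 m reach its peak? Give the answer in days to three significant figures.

For the 1D instantaneous-source solution, setting ∂C/∂t = 0 at fixed x gives v²t² + 2Dt − x² = 0, so t = (√(D² + v²x²) − D)/v².
√(D² + v²x²) = √(0.627² + 1.93² × 231²) = 445.8; v² = 3.7249.
t = (445.8 − 0.627)/3.7249 = 120 days (vs. the pure-advection estimate x/v = 120 d).

120 days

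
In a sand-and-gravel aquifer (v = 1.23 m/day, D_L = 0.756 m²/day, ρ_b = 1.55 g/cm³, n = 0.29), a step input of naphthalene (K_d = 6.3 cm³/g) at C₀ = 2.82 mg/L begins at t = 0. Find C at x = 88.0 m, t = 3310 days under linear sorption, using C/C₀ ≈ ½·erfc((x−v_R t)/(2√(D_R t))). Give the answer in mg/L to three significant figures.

2.80 mg/L

Retardation factor R = 1 + ρ_b·K_d/n = 1 + 1.55 × 6.3/0.29 = 34.67.
Sorption retards both mechanisms: v_R = v/R = 0.03548 m/day, D_R = D/R = 0.02181 m²/day.
v_R·t = 0.03548 × 3310 = 117.4388 m; 2√(D_R t) = 16.99 m; argument = (88.0 − 117.4388)/16.99 = -1.733.
C = C₀ × ½·erfc(-1.733) = 2.82 × 0.9929 = 2.80 mg/L.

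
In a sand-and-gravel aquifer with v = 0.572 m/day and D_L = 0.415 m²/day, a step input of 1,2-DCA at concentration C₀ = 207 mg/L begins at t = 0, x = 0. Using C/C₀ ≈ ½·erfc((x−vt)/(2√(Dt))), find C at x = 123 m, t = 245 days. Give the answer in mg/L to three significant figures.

For a continuous step input, C/C₀ ≈ ½·erfc((x−vt)/(2√(Dt))).
vt = 0.572 × 245 = 140.14 m and 2√(Dt) = 2√(0.415 × 245) = 20.17 m.
Argument (x−vt)/(2√(Dt)) = (123 − 140.14)/20.17 = -0.8498; ½·erfc(-0.8498) = 0.8853.
C = 207 × 0.8853 = 183 mg/L.

183 mg/L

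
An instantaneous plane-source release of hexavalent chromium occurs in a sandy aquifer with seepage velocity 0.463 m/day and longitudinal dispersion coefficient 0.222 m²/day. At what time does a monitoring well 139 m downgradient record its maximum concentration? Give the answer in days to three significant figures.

299 days

For the 1D instantaneous-source solution, setting ∂C/∂t = 0 at fixed x gives v²t² + 2Dt − x² = 0, so t = (√(D² + v²x²) − D)/v².
√(D² + v²x²) = √(0.222² + 0.463² × 139²) = 64.36; v² = 0.214369.
t = (64.36 − 0.222)/0.214369 = 299 days (vs. the pure-advection estimate x/v = 300 d).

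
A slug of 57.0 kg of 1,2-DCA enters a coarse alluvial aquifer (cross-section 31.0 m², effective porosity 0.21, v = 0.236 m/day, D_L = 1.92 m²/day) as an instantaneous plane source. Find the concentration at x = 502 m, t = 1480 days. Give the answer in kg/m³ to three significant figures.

For an instantaneous plane source, C(x,t) = M/(n_e·A·√(4πDt)) · exp(−(x−vt)²/(4Dt)), with n_e·A the pore (flow) area.
Plume center vt = 0.236 × 1480 = 349.28 m, so the well at 502 m is 152.72 m downgradient of the peak.
√(4πDt) = 189.0 m, giving peak height M/(n_e·A·√(4πDt)) = 57.0/(0.21 × 31.0 × 189.0) = 0.04633 kg/m³.
(x−vt)²/(4Dt) = (152.72)²/(4 × 1.92 × 1480) = 2.052; exp(−2.052) = 0.1285.
C = 0.04633 × 0.1285 = 0.00595 kg/m³.

0.00595 kg/m³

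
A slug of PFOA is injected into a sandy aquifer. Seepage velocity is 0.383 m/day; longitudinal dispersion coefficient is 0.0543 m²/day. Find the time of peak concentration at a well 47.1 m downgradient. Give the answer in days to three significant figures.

123 days

For the 1D instantaneous-source solution, setting ∂C/∂t = 0 at fixed x gives v²t² + 2Dt − x² = 0, so t = (√(D² + v²x²) − D)/v².
√(D² + v²x²) = √(0.0543² + 0.383² × 47.1²) = 18.04; v² = 0.146689.
t = (18.04 − 0.0543)/0.146689 = 123 days (vs. the pure-advection estimate x/v = 123 d).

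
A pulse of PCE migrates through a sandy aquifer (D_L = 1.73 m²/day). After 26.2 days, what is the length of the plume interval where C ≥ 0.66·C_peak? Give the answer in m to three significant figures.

17.4 m

The plume is Gaussian with σ = √(2Dt) = √(2 × 1.73 × 26.2) = 9.521 m.
C/C_peak = exp(−Δx²/(2σ²)) = 0.66 ⇒ Δx = σ·√(−2 ln 0.66) = 9.521 × 0.9116 = 8.679 m.
Width = 2Δx = 17.4 m.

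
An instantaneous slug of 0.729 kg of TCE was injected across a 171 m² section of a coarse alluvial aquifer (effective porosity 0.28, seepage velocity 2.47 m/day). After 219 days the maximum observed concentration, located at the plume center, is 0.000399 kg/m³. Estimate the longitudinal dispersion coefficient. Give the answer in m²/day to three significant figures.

0.529 m²/day

At the plume center C_max = M/(n_e·A·√(4πDt)), so D = M²/(4πt·(n_e·A·C_max)²).
n_e·A·C_max = 0.28 × 171 × 0.000399 = 0.01910 kg/m.
D = 0.729²/(4π × 219 × 0.01910²) = 0.529 m²/day.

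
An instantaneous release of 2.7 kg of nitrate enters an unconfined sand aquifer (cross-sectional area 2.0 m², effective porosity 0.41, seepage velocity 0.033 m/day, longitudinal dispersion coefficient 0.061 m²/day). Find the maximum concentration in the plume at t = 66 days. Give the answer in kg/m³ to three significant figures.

0.463 kg/m³

The peak of an instantaneous 1D plume sits at x = vt; there the Gaussian factor is 1 and C_max = M/(n_e·A·√(4πDt)), where n_e·A is the pore area the mass is dissolved in.
√(4πDt) = √(4π × 0.061 × 66) = 7.113 m, so C_max = 2.7/(0.41 × 2.0 × 7.113) = 0.463 kg/m³.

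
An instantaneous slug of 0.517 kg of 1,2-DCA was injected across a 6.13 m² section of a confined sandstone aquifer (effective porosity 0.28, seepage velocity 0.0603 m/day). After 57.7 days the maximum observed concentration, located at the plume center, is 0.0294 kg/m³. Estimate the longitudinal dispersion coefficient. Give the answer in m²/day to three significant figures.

0.145 m²/day

At the plume center C_max = M/(n_e·A·√(4πDt)), so D = M²/(4πt·(n_e·A·C_max)²).
n_e·A·C_max = 0.28 × 6.13 × 0.0294 = 0.05046 kg/m.
D = 0.517²/(4π × 57.7 × 0.05046²) = 0.145 m²/day.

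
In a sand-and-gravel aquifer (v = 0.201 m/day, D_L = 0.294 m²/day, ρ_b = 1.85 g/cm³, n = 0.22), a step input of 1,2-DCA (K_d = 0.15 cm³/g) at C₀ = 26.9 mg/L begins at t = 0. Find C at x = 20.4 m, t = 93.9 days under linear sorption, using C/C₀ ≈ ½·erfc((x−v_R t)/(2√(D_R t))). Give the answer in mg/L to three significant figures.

Retardation factor R = 1 + ρ_b·K_d/n = 1 + 1.85 × 0.15/0.22 = 2.261.
Sorption retards both mechanisms: v_R = v/R = 0.08890 m/day, D_R = D/R = 0.1300 m²/day.
v_R·t = 0.08890 × 93.9 = 8.34771 m; 2√(D_R t) = 6.988 m; argument = (20.4 − 8.34771)/6.988 = 1.725.
C = C₀ × ½·erfc(1.725) = 26.9 × 0.007353 = 0.198 mg/L.

0.198 mg/L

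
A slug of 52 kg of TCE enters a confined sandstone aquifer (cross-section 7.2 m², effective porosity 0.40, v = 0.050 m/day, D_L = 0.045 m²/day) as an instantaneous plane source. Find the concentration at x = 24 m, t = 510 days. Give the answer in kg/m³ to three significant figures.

For an instantaneous plane source, C(x,t) = M/(n_e·A·√(4πDt)) · exp(−(x−vt)²/(4Dt)), with n_e·A the pore (flow) area.
Plume center vt = 0.050 × 510 = 25.5 m, so the well at 24 m is 1.5 m upgradient of the peak.
√(4πDt) = 16.98 m, giving peak height M/(n_e·A·√(4πDt)) = 52/(0.40 × 7.2 × 16.98) = 1.063 kg/m³.
(x−vt)²/(4Dt) = (-1.5)²/(4 × 0.045 × 510) = 0.02451; exp(−0.02451) = 0.9758.
C = 1.063 × 0.9758 = 1.04 kg/m³.

1.04 kg/m³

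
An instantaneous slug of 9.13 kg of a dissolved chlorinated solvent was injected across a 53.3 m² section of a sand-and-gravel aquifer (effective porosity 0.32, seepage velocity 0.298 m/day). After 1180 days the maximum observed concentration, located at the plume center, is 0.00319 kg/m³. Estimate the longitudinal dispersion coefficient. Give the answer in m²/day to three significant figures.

1.90 m²/day

At the plume center C_max = M/(n_e·A·√(4πDt)), so D = M²/(4πt·(n_e·A·C_max)²).
n_e·A·C_max = 0.32 × 53.3 × 0.00319 = 0.05441 kg/m.
D = 9.13²/(4π × 1180 × 0.05441²) = 1.90 m²/day.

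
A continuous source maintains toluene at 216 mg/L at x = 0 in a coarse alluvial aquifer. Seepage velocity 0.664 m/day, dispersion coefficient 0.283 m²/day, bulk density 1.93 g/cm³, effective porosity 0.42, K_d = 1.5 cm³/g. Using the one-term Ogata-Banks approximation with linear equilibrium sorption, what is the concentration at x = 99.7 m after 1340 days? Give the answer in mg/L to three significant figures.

Retardation factor R = 1 + ρ_b·K_d/n = 1 + 1.93 × 1.5/0.42 = 7.893.
Sorption retards both mechanisms: v_R = v/R = 0.08413 m/day, D_R = D/R = 0.03585 m²/day.
v_R·t = 0.08413 × 1340 = 112.7342 m; 2√(D_R t) = 13.86 m; argument = (99.7 − 112.7342)/13.86 = -0.9404.
C = C₀ × ½·erfc(-0.9404) = 216 × 0.9082 = 196 mg/L.

196 mg/L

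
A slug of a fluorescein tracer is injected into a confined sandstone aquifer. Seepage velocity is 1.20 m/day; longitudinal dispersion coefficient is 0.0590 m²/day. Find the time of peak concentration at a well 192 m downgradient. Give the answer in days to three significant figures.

For the 1D instantaneous-source solution, setting ∂C/∂t = 0 at fixed x gives v²t² + 2Dt − x² = 0, so t = (√(D² + v²x²) − D)/v².
√(D² + v²x²) = √(0.0590² + 1.20² × 192²) = 230.4; v² = 1.44.
t = (230.4 − 0.0590)/1.44 = 160 days (vs. the pure-advection estimate x/v = 160 d).

160 days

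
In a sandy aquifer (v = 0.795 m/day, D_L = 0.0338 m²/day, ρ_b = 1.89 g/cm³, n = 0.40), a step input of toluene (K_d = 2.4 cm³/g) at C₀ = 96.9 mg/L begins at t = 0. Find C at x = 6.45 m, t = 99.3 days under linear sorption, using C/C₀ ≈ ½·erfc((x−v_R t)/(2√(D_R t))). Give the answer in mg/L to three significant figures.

Retardation factor R = 1 + ρ_b·K_d/n = 1 + 1.89 × 2.4/0.40 = 12.34.
Sorption retards both mechanisms: v_R = v/R = 0.06442 m/day, D_R = D/R = 0.002739 m²/day.
v_R·t = 0.06442 × 99.3 = 6.396906 m; 2√(D_R t) = 1.043 m; argument = (6.45 − 6.396906)/1.043 = 0.05091.
C = C₀ × ½·erfc(0.05091) = 96.9 × 0.4713 = 45.7 mg/L.

45.7 mg/L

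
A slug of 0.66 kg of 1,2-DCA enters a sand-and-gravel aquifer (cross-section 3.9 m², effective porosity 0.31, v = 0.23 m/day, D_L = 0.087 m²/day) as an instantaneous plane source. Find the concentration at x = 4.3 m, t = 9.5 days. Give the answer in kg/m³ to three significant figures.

0.0438 kg/m³

For an instantaneous plane source, C(x,t) = M/(n_e·A·√(4πDt)) · exp(−(x−vt)²/(4Dt)), with n_e·A the pore (flow) area.
Plume center vt = 0.23 × 9.5 = 2.185 m, so the well at 4.3 m is 2.115 m downgradient of the peak.
√(4πDt) = 3.223 m, giving peak height M/(n_e·A·√(4πDt)) = 0.66/(0.31 × 3.9 × 3.223) = 0.1694 kg/m³.
(x−vt)²/(4Dt) = (2.115)²/(4 × 0.087 × 9.5) = 1.353; exp(−1.353) = 0.2585.
C = 0.1694 × 0.2585 = 0.0438 kg/m³.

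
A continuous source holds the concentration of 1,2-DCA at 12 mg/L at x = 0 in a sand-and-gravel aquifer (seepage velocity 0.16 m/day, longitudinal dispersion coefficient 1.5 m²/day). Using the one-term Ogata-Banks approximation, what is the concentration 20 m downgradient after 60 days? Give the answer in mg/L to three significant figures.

2.63 mg/L

For a continuous step input, C/C₀ ≈ ½·erfc((x−vt)/(2√(Dt))).
vt = 0.16 × 60 = 9.6 m and 2√(Dt) = 2√(1.5 × 60) = 18.97 m.
Argument (x−vt)/(2√(Dt)) = (20 − 9.6)/18.97 = 0.5482; ½·erfc(0.5482) = 0.2191.
C = 12 × 0.2191 = 2.63 mg/L.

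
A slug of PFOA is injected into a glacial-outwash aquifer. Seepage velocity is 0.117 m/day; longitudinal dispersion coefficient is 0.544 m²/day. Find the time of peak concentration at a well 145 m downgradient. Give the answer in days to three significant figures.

For the 1D instantaneous-source solution, setting ∂C/∂t = 0 at fixed x gives v²t² + 2Dt − x² = 0, so t = (√(D² + v²x²) − D)/v².
√(D² + v²x²) = √(0.544² + 0.117² × 145²) = 16.97; v² = 0.013689.
t = (16.97 − 0.544)/0.013689 = 1200 days (vs. the pure-advection estimate x/v = 1240 d).

1200 days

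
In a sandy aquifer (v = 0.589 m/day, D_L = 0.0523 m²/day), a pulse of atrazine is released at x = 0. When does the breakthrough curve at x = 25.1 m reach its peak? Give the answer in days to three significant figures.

42.5 days

For the 1D instantaneous-source solution, setting ∂C/∂t = 0 at fixed x gives v²t² + 2Dt − x² = 0, so t = (√(D² + v²x²) − D)/v².
√(D² + v²x²) = √(0.0523² + 0.589² × 25.1²) = 14.78; v² = 0.346921.
t = (14.78 − 0.0523)/0.346921 = 42.5 days (vs. the pure-advection estimate x/v = 42.6 d).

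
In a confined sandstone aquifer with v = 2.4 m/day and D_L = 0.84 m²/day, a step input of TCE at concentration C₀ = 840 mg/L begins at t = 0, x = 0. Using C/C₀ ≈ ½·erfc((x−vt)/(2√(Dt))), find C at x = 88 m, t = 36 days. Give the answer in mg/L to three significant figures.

352 mg/L

For a continuous step input, C/C₀ ≈ ½·erfc((x−vt)/(2√(Dt))).
vt = 2.4 × 36 = 86.4 m and 2√(Dt) = 2√(0.84 × 36) = 11.00 m.
Argument (x−vt)/(2√(Dt)) = (88 − 86.4)/11.00 = 0.1455; ½·erfc(0.1455) = 0.4185.
C = 840 × 0.4185 = 352 mg/L.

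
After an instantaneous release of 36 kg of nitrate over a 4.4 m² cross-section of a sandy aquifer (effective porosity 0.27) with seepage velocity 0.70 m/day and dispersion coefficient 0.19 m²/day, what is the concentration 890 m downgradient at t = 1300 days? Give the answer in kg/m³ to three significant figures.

0.363 kg/m³

For an instantaneous plane source, C(x,t) = M/(n_e·A·√(4πDt)) · exp(−(x−vt)²/(4Dt)), with n_e·A the pore (flow) area.
Plume center vt = 0.70 × 1300 = 910 m, so the well at 890 m is 20 m upgradient of the peak.
√(4πDt) = 55.71 m, giving peak height M/(n_e·A·√(4πDt)) = 36/(0.27 × 4.4 × 55.71) = 0.5439 kg/m³.
(x−vt)²/(4Dt) = (-20)²/(4 × 0.19 × 1300) = 0.4049; exp(−0.4049) = 0.6670.
C = 0.5439 × 0.6670 = 0.363 kg/m³.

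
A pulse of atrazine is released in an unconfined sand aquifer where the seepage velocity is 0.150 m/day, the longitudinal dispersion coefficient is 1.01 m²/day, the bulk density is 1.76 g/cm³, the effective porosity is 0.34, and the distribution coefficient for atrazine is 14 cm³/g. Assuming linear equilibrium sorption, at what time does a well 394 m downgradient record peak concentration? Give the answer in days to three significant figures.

190000 days

Retardation factor R = 1 + ρ_b·K_d/n = 1 + 1.76 × 14/0.34 = 73.47.
Sorption retards both mechanisms: v_R = v/R = 0.002042 m/day, D_R = D/R = 0.01375 m²/day.
Peak time from v_R²t² + 2D_R t − x² = 0: t = (√(D_R² + v_R²x²) − D_R)/v_R².
√(D_R² + v_R²x²) = √(0.01375² + 0.002042² × 394²) = 0.8047; v_R² = 4.170e-06.
t = (0.8047 − 0.01375)/4.170e-06 = 190000 days.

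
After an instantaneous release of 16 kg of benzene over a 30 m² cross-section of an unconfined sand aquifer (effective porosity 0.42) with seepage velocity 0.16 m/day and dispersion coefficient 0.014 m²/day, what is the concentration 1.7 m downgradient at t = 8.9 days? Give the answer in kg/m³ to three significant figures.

For an instantaneous plane source, C(x,t) = M/(n_e·A·√(4πDt)) · exp(−(x−vt)²/(4Dt)), with n_e·A the pore (flow) area.
Plume center vt = 0.16 × 8.9 = 1.424 m, so the well at 1.7 m is 0.276 m downgradient of the peak.
√(4πDt) = 1.251 m, giving peak height M/(n_e·A·√(4πDt)) = 16/(0.42 × 30 × 1.251) = 1.015 kg/m³.
(x−vt)²/(4Dt) = (0.276)²/(4 × 0.014 × 8.9) = 0.1528; exp(−0.1528) = 0.8583.
C = 1.015 × 0.8583 = 0.871 kg/m³.

0.871 kg/m³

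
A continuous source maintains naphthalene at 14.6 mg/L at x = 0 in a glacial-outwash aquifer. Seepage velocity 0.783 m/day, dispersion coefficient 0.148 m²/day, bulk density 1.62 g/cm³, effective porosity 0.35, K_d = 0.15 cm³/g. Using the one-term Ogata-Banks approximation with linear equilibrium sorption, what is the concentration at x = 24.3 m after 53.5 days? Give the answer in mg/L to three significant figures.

Retardation factor R = 1 + ρ_b·K_d/n = 1 + 1.62 × 0.15/0.35 = 1.694.
Sorption retards both mechanisms: v_R = v/R = 0.4622 m/day, D_R = D/R = 0.08737 m²/day.
v_R·t = 0.4622 × 53.5 = 24.7277 m; 2√(D_R t) = 4.324 m; argument = (24.3 − 24.7277)/4.324 = -0.09891.
C = C₀ × ½·erfc(-0.09891) = 14.6 × 0.5556 = 8.11 mg/L.

8.11 mg/L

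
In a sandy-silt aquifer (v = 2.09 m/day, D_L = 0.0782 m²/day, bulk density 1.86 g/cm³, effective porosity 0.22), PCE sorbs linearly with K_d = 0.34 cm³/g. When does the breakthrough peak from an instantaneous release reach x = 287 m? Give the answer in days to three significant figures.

532 days

Retardation factor R = 1 + ρ_b·K_d/n = 1 + 1.86 × 0.34/0.22 = 3.875.
Sorption retards both mechanisms: v_R = v/R = 0.5394 m/day, D_R = D/R = 0.02018 m²/day.
Peak time from v_R²t² + 2D_R t − x² = 0: t = (√(D_R² + v_R²x²) − D_R)/v_R².
√(D_R² + v_R²x²) = √(0.02018² + 0.5394² × 287²) = 154.8; v_R² = 0.2910.
t = (154.8 − 0.02018)/0.2910 = 532 days.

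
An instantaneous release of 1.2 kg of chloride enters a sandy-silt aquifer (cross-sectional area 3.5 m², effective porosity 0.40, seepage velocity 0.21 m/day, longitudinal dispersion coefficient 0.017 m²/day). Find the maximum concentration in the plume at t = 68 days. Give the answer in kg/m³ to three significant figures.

The peak of an instantaneous 1D plume sits at x = vt; there the Gaussian factor is 1 and C_max = M/(n_e·A·√(4πDt)), where n_e·A is the pore area the mass is dissolved in.
√(4πDt) = √(4π × 0.017 × 68) = 3.811 m, so C_max = 1.2/(0.40 × 3.5 × 3.811) = 0.225 kg/m³.

0.225 kg/m³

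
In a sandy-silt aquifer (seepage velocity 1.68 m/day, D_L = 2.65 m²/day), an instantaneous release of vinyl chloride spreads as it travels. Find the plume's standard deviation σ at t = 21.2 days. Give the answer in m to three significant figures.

10.6 m

Dispersive spreading gives a Gaussian with σ² = 2Dt; advection only shifts the center.
σ = √(2 × 2.65 × 21.2) = 10.6 m.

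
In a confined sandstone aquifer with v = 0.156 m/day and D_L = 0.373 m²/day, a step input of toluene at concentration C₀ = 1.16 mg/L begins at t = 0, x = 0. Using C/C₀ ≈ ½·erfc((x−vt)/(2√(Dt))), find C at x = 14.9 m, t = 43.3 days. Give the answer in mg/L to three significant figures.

0.0881 mg/L

For a continuous step input, C/C₀ ≈ ½·erfc((x−vt)/(2√(Dt))).
vt = 0.156 × 43.3 = 6.7548 m and 2√(Dt) = 2√(0.373 × 43.3) = 8.038 m.
Argument (x−vt)/(2√(Dt)) = (14.9 − 6.7548)/8.038 = 1.013; ½·erfc(1.013) = 0.07599.
C = 1.16 × 0.07599 = 0.0881 mg/L.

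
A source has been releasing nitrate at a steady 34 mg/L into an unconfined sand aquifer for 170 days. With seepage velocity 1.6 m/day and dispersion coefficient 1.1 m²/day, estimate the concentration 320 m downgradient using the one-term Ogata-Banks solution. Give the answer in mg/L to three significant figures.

For a continuous step input, C/C₀ ≈ ½·erfc((x−vt)/(2√(Dt))).
vt = 1.6 × 170 = 272 m and 2√(Dt) = 2√(1.1 × 170) = 27.35 m.
Argument (x−vt)/(2√(Dt)) = (320 − 272)/27.35 = 1.755; ½·erfc(1.755) = 0.006533.
C = 34 × 0.006533 = 0.222 mg/L.

0.222 mg/L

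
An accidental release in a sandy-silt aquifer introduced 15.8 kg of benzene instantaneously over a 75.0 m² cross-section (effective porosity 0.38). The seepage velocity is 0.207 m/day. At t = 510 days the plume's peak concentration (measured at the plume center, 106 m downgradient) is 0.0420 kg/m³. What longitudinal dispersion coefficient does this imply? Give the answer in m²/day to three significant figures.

0.0272 m²/day

At the plume center C_max = M/(n_e·A·√(4πDt)), so D = M²/(4πt·(n_e·A·C_max)²).
n_e·A·C_max = 0.38 × 75.0 × 0.0420 = 1.197 kg/m.
D = 15.8²/(4π × 510 × 1.197²) = 0.0272 m²/day.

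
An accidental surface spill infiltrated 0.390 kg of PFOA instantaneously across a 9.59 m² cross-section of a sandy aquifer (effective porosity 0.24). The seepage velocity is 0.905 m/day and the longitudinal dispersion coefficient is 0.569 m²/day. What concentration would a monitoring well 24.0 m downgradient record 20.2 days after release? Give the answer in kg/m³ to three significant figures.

0.00692 kg/m³

For an instantaneous plane source, C(x,t) = M/(n_e·A·√(4πDt)) · exp(−(x−vt)²/(4Dt)), with n_e·A the pore (flow) area.
Plume center vt = 0.905 × 20.2 = 18.281 m, so the well at 24.0 m is 5.719 m downgradient of the peak.
√(4πDt) = 12.02 m, giving peak height M/(n_e·A·√(4πDt)) = 0.390/(0.24 × 9.59 × 12.02) = 0.01410 kg/m³.
(x−vt)²/(4Dt) = (5.719)²/(4 × 0.569 × 20.2) = 0.7114; exp(−0.7114) = 0.4910.
C = 0.01410 × 0.4910 = 0.00692 kg/m³.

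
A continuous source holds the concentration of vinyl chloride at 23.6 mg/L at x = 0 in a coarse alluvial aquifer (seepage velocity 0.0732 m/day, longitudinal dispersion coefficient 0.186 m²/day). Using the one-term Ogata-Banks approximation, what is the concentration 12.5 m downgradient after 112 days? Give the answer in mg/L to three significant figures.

5.96 mg/L

For a continuous step input, C/C₀ ≈ ½·erfc((x−vt)/(2√(Dt))).
vt = 0.0732 × 112 = 8.1984 m and 2√(Dt) = 2√(0.186 × 112) = 9.128 m.
Argument (x−vt)/(2√(Dt)) = (12.5 − 8.1984)/9.128 = 0.4713; ½·erfc(0.4713) = 0.2525.
C = 23.6 × 0.2525 = 5.96 mg/L.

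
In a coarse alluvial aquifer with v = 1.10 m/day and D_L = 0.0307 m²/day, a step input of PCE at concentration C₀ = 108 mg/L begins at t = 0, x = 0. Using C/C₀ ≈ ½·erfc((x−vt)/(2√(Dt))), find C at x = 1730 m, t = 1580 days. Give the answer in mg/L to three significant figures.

For a continuous step input, C/C₀ ≈ ½·erfc((x−vt)/(2√(Dt))).
vt = 1.10 × 1580 = 1738 m and 2√(Dt) = 2√(0.0307 × 1580) = 13.93 m.
Argument (x−vt)/(2√(Dt)) = (1730 − 1738)/13.93 = -0.5743; ½·erfc(-0.5743) = 0.7917.
C = 108 × 0.7917 = 85.5 mg/L.

85.5 mg/L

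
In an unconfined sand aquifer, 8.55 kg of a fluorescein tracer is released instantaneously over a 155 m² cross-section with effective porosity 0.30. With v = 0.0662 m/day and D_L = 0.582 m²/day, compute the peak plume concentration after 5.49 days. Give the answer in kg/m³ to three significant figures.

The peak of an instantaneous 1D plume sits at x = vt; there the Gaussian factor is 1 and C_max = M/(n_e·A·√(4πDt)), where n_e·A is the pore area the mass is dissolved in.
√(4πDt) = √(4π × 0.582 × 5.49) = 6.337 m, so C_max = 8.55/(0.30 × 155 × 6.337) = 0.0290 kg/m³.

0.0290 kg/m³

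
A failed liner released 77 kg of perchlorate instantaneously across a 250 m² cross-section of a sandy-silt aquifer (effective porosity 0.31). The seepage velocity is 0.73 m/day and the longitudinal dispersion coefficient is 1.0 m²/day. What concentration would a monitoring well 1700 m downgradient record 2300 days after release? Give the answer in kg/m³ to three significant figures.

For an instantaneous plane source, C(x,t) = M/(n_e·A·√(4πDt)) · exp(−(x−vt)²/(4Dt)), with n_e·A the pore (flow) area.
Plume center vt = 0.73 × 2300 = 1679 m, so the well at 1700 m is 21 m downgradient of the peak.
√(4πDt) = 170.0 m, giving peak height M/(n_e·A·√(4πDt)) = 77/(0.31 × 250 × 170.0) = 0.005844 kg/m³.
(x−vt)²/(4Dt) = (21)²/(4 × 1.0 × 2300) = 0.04793; exp(−0.04793) = 0.9532.
C = 0.005844 × 0.9532 = 0.00557 kg/m³.

0.00557 kg/m³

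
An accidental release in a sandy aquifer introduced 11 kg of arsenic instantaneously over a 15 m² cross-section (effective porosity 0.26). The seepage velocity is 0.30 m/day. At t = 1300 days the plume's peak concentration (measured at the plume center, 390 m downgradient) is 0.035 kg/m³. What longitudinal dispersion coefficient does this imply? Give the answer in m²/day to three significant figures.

At the plume center C_max = M/(n_e·A·√(4πDt)), so D = M²/(4πt·(n_e·A·C_max)²).
n_e·A·C_max = 0.26 × 15 × 0.035 = 0.1365 kg/m.
D = 11²/(4π × 1300 × 0.1365²) = 0.398 m²/day.

0.398 m²/day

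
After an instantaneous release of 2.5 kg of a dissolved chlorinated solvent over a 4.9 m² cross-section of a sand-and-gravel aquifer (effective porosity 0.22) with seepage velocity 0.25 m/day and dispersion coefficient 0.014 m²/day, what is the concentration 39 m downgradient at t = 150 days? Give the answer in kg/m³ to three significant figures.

For an instantaneous plane source, C(x,t) = M/(n_e·A·√(4πDt)) · exp(−(x−vt)²/(4Dt)), with n_e·A the pore (flow) area.
Plume center vt = 0.25 × 150 = 37.5 m, so the well at 39 m is 1.5 m downgradient of the peak.
√(4πDt) = 5.137 m, giving peak height M/(n_e·A·√(4πDt)) = 2.5/(0.22 × 4.9 × 5.137) = 0.4515 kg/m³.
(x−vt)²/(4Dt) = (1.5)²/(4 × 0.014 × 150) = 0.2679; exp(−0.2679) = 0.7650.
C = 0.4515 × 0.7650 = 0.345 kg/m³.

0.345 kg/m³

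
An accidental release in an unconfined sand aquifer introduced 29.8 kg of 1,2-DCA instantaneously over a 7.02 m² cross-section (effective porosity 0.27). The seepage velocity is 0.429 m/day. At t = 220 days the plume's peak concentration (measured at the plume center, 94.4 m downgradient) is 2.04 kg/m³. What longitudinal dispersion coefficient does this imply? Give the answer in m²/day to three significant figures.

0.0215 m²/day

At the plume center C_max = M/(n_e·A·√(4πDt)), so D = M²/(4πt·(n_e·A·C_max)²).
n_e·A·C_max = 0.27 × 7.02 × 2.04 = 3.867 kg/m.
D = 29.8²/(4π × 220 × 3.867²) = 0.0215 m²/day.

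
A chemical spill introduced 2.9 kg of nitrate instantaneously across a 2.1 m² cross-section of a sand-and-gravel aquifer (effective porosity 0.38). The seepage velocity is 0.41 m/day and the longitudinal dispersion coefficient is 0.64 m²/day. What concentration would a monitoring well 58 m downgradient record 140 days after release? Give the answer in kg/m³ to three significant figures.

For an instantaneous plane source, C(x,t) = M/(n_e·A·√(4πDt)) · exp(−(x−vt)²/(4Dt)), with n_e·A the pore (flow) area.
Plume center vt = 0.41 × 140 = 57.4 m, so the well at 58 m is 0.6 m downgradient of the peak.
√(4πDt) = 33.56 m, giving peak height M/(n_e·A·√(4πDt)) = 2.9/(0.38 × 2.1 × 33.56) = 0.1083 kg/m³.
(x−vt)²/(4Dt) = (0.6)²/(4 × 0.64 × 140) = 0.001004; exp(−0.001004) = 0.9990.
C = 0.1083 × 0.9990 = 0.108 kg/m³.

0.108 kg/m³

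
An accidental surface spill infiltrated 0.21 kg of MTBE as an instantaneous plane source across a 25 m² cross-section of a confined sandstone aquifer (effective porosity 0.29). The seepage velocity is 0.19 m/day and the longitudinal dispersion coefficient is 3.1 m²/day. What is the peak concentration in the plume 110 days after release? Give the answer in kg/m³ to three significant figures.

0.000442 kg/m³

The peak of an instantaneous 1D plume sits at x = vt; there the Gaussian factor is 1 and C_max = M/(n_e·A·√(4πDt)), where n_e·A is the pore area the mass is dissolved in.
√(4πDt) = √(4π × 3.1 × 110) = 65.46 m, so C_max = 0.21/(0.29 × 25 × 65.46) = 0.000442 kg/m³.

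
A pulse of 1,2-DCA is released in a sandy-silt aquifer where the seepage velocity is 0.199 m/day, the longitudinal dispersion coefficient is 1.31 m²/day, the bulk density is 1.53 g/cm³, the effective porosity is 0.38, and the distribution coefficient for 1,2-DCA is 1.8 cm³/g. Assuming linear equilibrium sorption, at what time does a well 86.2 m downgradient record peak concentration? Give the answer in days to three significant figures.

Retardation factor R = 1 + ρ_b·K_d/n = 1 + 1.53 × 1.8/0.38 = 8.247.
Sorption retards both mechanisms: v_R = v/R = 0.02413 m/day, D_R = D/R = 0.1588 m²/day.
Peak time from v_R²t² + 2D_R t − x² = 0: t = (√(D_R² + v_R²x²) − D_R)/v_R².
√(D_R² + v_R²x²) = √(0.1588² + 0.02413² × 86.2²) = 2.086; v_R² = 0.0005823.
t = (2.086 − 0.1588)/0.0005823 = 3310 days.

3310 days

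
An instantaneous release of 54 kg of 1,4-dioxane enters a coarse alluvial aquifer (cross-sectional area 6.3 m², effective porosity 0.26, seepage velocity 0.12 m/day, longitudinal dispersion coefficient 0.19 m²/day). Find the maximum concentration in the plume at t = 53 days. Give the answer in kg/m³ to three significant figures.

The peak of an instantaneous 1D plume sits at x = vt; there the Gaussian factor is 1 and C_max = M/(n_e·A·√(4πDt)), where n_e·A is the pore area the mass is dissolved in.
√(4πDt) = √(4π × 0.19 × 53) = 11.25 m, so C_max = 54/(0.26 × 6.3 × 11.25) = 2.93 kg/m³.

2.93 kg/m³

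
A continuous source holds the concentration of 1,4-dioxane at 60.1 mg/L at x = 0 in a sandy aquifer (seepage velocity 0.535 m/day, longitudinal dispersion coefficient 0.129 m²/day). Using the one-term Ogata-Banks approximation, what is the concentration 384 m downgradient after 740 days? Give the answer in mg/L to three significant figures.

48.4 mg/L

For a continuous step input, C/C₀ ≈ ½·erfc((x−vt)/(2√(Dt))).
vt = 0.535 × 740 = 395.9 m and 2√(Dt) = 2√(0.129 × 740) = 19.54 m.
Argument (x−vt)/(2√(Dt)) = (384 − 395.9)/19.54 = -0.6090; ½·erfc(-0.6090) = 0.8055.
C = 60.1 × 0.8055 = 48.4 mg/L.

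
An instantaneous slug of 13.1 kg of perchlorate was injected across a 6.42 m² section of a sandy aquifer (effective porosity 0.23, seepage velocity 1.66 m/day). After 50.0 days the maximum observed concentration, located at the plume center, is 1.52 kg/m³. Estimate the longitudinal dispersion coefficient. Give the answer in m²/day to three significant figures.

0.0542 m²/day

At the plume center C_max = M/(n_e·A·√(4πDt)), so D = M²/(4πt·(n_e·A·C_max)²).
n_e·A·C_max = 0.23 × 6.42 × 1.52 = 2.244 kg/m.
D = 13.1²/(4π × 50.0 × 2.244²) = 0.0542 m²/day.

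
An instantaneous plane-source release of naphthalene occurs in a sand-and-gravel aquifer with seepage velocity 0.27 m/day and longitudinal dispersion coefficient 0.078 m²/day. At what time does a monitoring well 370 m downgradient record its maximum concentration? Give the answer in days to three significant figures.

For the 1D instantaneous-source solution, setting ∂C/∂t = 0 at fixed x gives v²t² + 2Dt − x² = 0, so t = (√(D² + v²x²) − D)/v².
√(D² + v²x²) = √(0.078² + 0.27² × 370²) = 99.90; v² = 0.0729.
t = (99.90 − 0.078)/0.0729 = 1370 days (vs. the pure-advection estimate x/v = 1370 d).

1370 days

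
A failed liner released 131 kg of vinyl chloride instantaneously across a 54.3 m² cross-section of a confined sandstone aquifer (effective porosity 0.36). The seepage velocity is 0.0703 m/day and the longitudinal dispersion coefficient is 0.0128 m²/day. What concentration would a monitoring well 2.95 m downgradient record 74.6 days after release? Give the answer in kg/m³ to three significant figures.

For an instantaneous plane source, C(x,t) = M/(n_e·A·√(4πDt)) · exp(−(x−vt)²/(4Dt)), with n_e·A the pore (flow) area.
Plume center vt = 0.0703 × 74.6 = 5.24438 m, so the well at 2.95 m is 2.29438 m upgradient of the peak.
√(4πDt) = 3.464 m, giving peak height M/(n_e·A·√(4πDt)) = 131/(0.36 × 54.3 × 3.464) = 1.935 kg/m³.
(x−vt)²/(4Dt) = (-2.29438)²/(4 × 0.0128 × 74.6) = 1.378; exp(−1.378) = 0.2521.
C = 1.935 × 0.2521 = 0.488 kg/m³.

0.488 kg/m³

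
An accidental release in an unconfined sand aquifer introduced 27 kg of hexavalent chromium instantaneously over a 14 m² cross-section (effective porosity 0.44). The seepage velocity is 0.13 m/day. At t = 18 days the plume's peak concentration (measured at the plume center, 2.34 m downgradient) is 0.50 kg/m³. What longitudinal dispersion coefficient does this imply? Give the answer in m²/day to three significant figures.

At the plume center C_max = M/(n_e·A·√(4πDt)), so D = M²/(4πt·(n_e·A·C_max)²).
n_e·A·C_max = 0.44 × 14 × 0.50 = 3.080 kg/m.
D = 27²/(4π × 18 × 3.080²) = 0.340 m²/day.

0.340 m²/day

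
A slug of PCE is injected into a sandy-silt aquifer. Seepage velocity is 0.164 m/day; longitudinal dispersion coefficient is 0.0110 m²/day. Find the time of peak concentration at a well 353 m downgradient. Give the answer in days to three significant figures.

2150 days

For the 1D instantaneous-source solution, setting ∂C/∂t = 0 at fixed x gives v²t² + 2Dt − x² = 0, so t = (√(D² + v²x²) − D)/v².
√(D² + v²x²) = √(0.0110² + 0.164² × 353²) = 57.89; v² = 0.026896.
t = (57.89 − 0.0110)/0.026896 = 2150 days (vs. the pure-advection estimate x/v = 2150 d).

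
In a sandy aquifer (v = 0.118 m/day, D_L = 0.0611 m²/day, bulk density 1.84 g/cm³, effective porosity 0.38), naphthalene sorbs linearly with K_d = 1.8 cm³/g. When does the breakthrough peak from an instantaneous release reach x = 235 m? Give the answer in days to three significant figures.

Retardation factor R = 1 + ρ_b·K_d/n = 1 + 1.84 × 1.8/0.38 = 9.716.
Sorption retards both mechanisms: v_R = v/R = 0.01214 m/day, D_R = D/R = 0.006289 m²/day.
Peak time from v_R²t² + 2D_R t − x² = 0: t = (√(D_R² + v_R²x²) − D_R)/v_R².
√(D_R² + v_R²x²) = √(0.006289² + 0.01214² × 235²) = 2.853; v_R² = 0.0001474.
t = (2.853 − 0.006289)/0.0001474 = 19300 days.

19300 days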